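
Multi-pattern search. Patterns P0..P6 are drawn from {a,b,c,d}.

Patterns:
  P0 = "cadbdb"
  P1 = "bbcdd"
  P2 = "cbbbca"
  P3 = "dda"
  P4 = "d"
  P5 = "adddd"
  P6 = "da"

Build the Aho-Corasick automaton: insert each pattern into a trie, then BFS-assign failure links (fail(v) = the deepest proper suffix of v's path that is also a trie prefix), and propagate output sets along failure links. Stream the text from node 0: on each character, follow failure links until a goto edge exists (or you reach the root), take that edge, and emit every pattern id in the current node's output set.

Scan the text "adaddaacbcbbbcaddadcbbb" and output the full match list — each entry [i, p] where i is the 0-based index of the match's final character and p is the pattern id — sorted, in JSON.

Construct AC machine:
Trie nodes:
  n0 'ε': a→20 b→7 c→1 d→17
  n1 'c': a→2 b→12
  n2 'ca': d→3
  n3 'cad': b→4
  n4 'cadb': d→5
  n5 'cadbd': b→6
  n6 'cadbdb': ·  ←P0
  n7 'b': b→8
  n8 'bb': c→9
  n9 'bbc': d→10
  n10 'bbcd': d→11
  n11 'bbcdd': ·  ←P1
  n12 'cb': b→13
  n13 'cbb': b→14
  n14 'cbbb': c→15
  n15 'cbbbc': a→16
  n16 'cbbbca': ·  ←P2
  n17 'd': a→25 d→18  ←P4
  n18 'dd': a→19
  n19 'dda': ·  ←P3
  n20 'a': d→21
  n21 'ad': d→22
  n22 'add': d→23
  n23 'addd': d→24
  n24 'adddd': ·  ←P5
  n25 'da': ·  ←P6

BFS fail/out derivation:
  n1('c'): parent n0 fail=0; on 'c' 0 → fail=0;  out ∅∪∅=∅
  n7('b'): parent n0 fail=0; on 'b' 0 → fail=0;  out ∅∪∅=∅
  n17('d'): parent n0 fail=0; on 'd' 0 → fail=0;  out {4}∪∅={4}
  n20('a'): parent n0 fail=0; on 'a' 0 → fail=0;  out ∅∪∅=∅
  n2('ca'): parent n1 fail=0; on 'a' 0 → fail=20;  out ∅∪∅=∅
  n8('bb'): parent n7 fail=0; on 'b' 0 → fail=7;  out ∅∪∅=∅
  n12('cb'): parent n1 fail=0; on 'b' 0 → fail=7;  out ∅∪∅=∅
  n18('dd'): parent n17 fail=0; on 'd' 0 → fail=17;  out ∅∪{4}={4}
  n21('ad'): parent n20 fail=0; on 'd' 0 → fail=17;  out ∅∪{4}={4}
  n25('da'): parent n17 fail=0; on 'a' 0 → fail=20;  out {6}∪∅={6}
  n3('cad'): parent n2 fail=20; on 'd' 20 → fail=21;  out ∅∪{4}={4}
  n9('bbc'): parent n8 fail=7; on 'c' 7→0 → fail=1;  out ∅∪∅=∅
  n13('cbb'): parent n12 fail=7; on 'b' 7 → fail=8;  out ∅∪∅=∅
  n19('dda'): parent n18 fail=17; on 'a' 17 → fail=25;  out {3}∪{6}={3,6}
  n22('add'): parent n21 fail=17; on 'd' 17 → fail=18;  out ∅∪{4}={4}
  n4('cadb'): parent n3 fail=21; on 'b' 21→17→0 → fail=7;  out ∅∪∅=∅
  n10('bbcd'): parent n9 fail=1; on 'd' 1→0 → fail=17;  out ∅∪{4}={4}
  n14('cbbb'): parent n13 fail=8; on 'b' 8→7 → fail=8;  out ∅∪∅=∅
  n23('addd'): parent n22 fail=18; on 'd' 18→17 → fail=18;  out ∅∪{4}={4}
  n5('cadbd'): parent n4 fail=7; on 'd' 7→0 → fail=17;  out ∅∪{4}={4}
  n11('bbcdd'): parent n10 fail=17; on 'd' 17 → fail=18;  out {1}∪{4}={1,4}
  n15('cbbbc'): parent n14 fail=8; on 'c' 8 → fail=9;  out ∅∪∅=∅
  n24('adddd'): parent n23 fail=18; on 'd' 18→17 → fail=18;  out {5}∪{4}={4,5}
  n6('cadbdb'): parent n5 fail=17; on 'b' 17→0 → fail=7;  out {0}∪∅={0}
  n16('cbbbca'): parent n15 fail=9; on 'a' 9→1 → fail=2;  out {2}∪∅={2}

Run:
i=0 'a': node 0→20
i=1 'd': node 20→21  → match P4@[1:1]
i=2 'a': node 21→25 (fail-walked)  → match P6@[1:2]
i=3 'd': node 25→21 (fail-walked)  → match P4@[3:3]
i=4 'd': node 21→22  → match P4@[4:4]
i=5 'a': node 22→19 (fail-walked)  → match P3@[3:5],P6@[4:5]
i=6 'a': node 19→20 (fail-walked)
i=7 'c': node 20→1 (fail-walked)
i=8 'b': node 1→12
i=9 'c': node 12→1 (fail-walked)
i=10 'b': node 1→12
i=11 'b': node 12→13
i=12 'b': node 13→14
i=13 'c': node 14→15
i=14 'a': node 15→16  → match P2@[9:14]
i=15 'd': node 16→3 (fail-walked)  → match P4@[15:15]
i=16 'd': node 3→22 (fail-walked)  → match P4@[16:16]
i=17 'a': node 22→19 (fail-walked)  → match P3@[15:17],P6@[16:17]
i=18 'd': node 19→21 (fail-walked)  → match P4@[18:18]
i=19 'c': node 21→1 (fail-walked)
i=20 'b': node 1→12
i=21 'b': node 12→13
i=22 'b': node 13→14

Matches: [[1,4],[2,6],[3,4],[4,4],[5,3],[5,6],[14,2],[15,4],[16,4],[17,3],[17,6],[18,4]]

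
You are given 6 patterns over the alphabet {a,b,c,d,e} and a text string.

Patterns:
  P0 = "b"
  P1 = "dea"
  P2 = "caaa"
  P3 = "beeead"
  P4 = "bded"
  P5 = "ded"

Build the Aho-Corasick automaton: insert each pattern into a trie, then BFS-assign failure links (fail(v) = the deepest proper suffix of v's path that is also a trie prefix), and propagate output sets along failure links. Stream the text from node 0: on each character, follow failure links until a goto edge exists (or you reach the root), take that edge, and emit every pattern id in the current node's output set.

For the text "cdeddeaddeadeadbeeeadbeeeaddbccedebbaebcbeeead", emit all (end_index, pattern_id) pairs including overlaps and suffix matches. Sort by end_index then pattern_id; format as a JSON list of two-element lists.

Build automaton:
Trie (insert patterns):
  0='ε' goto b→1 c→5 d→2
  1='b' goto d→14 e→9  ←P0
  2='d' goto e→3
  3='de' goto a→4 d→17
  4='dea' goto ·  ←P1
  5='c' goto a→6
  6='ca' goto a→7
  7='caa' goto a→8
  8='caaa' goto ·  ←P2
  9='be' goto e→10
  10='bee' goto e→11
  11='beee' goto a→12
  12='beeea' goto d→13
  13='beeead' goto ·  ←P3
  14='bd' goto e→15
  15='bde' goto d→16
  16='bded' goto ·  ←P4
  17='ded' goto ·  ←P5

Failure links (BFS by depth):
  fail(1) 'b': from fail(0)=0 chase 'b': 0 ⇒ 0;  out={0}∪out(0)={0}
  fail(2) 'd': from fail(0)=0 chase 'd': 0 ⇒ 0;  out=∅∪out(0)=∅
  fail(5) 'c': from fail(0)=0 chase 'c': 0 ⇒ 0;  out=∅∪out(0)=∅
  fail(3) 'de': from fail(2)=0 chase 'e': 0 ⇒ 0;  out=∅∪out(0)=∅
  fail(6) 'ca': from fail(5)=0 chase 'a': 0 ⇒ 0;  out=∅∪out(0)=∅
  fail(9) 'be': from fail(1)=0 chase 'e': 0 ⇒ 0;  out=∅∪out(0)=∅
  fail(14) 'bd': from fail(1)=0 chase 'd': 0 ⇒ 2;  out=∅∪out(2)=∅
  fail(4) 'dea': from fail(3)=0 chase 'a': 0 ⇒ 0;  out={1}∪out(0)={1}
  fail(7) 'caa': from fail(6)=0 chase 'a': 0 ⇒ 0;  out=∅∪out(0)=∅
  fail(10) 'bee': from fail(9)=0 chase 'e': 0 ⇒ 0;  out=∅∪out(0)=∅
  fail(15) 'bde': from fail(14)=2 chase 'e': 2 ⇒ 3;  out=∅∪out(3)=∅
  fail(17) 'ded': from fail(3)=0 chase 'd': 0 ⇒ 2;  out={5}∪out(2)={5}
  fail(8) 'caaa': from fail(7)=0 chase 'a': 0 ⇒ 0;  out={2}∪out(0)={2}
  fail(11) 'beee': from fail(10)=0 chase 'e': 0 ⇒ 0;  out=∅∪out(0)=∅
  fail(16) 'bded': from fail(15)=3 chase 'd': 3 ⇒ 17;  out={4}∪out(17)={4,5}
  fail(12) 'beeea': from fail(11)=0 chase 'a': 0 ⇒ 0;  out=∅∪out(0)=∅
  fail(13) 'beeead': from fail(12)=0 chase 'd': 0 ⇒ 2;  out={3}∪out(2)={3}

Run:
i=0 'c': node 0→5
i=1 'd': node 5→2 (via fail)
i=2 'e': node 2→3
i=3 'd': node 3→17  ** P5@[1:3]
i=4 'd': node 17→2 (via fail)
i=5 'e': node 2→3
i=6 'a': node 3→4  ** P1@[4:6]
i=7 'd': node 4→2 (via fail)
i=8 'd': node 2→2 (via fail)
i=9 'e': node 2→3
i=10 'a': node 3→4  ** P1@[8:10]
i=11 'd': node 4→2 (via fail)
i=12 'e': node 2→3
i=13 'a': node 3→4  ** P1@[11:13]
i=14 'd': node 4→2 (via fail)
i=15 'b': node 2→1 (via fail)  ** P0@[15:15]
i=16 'e': node 1→9
i=17 'e': node 9→10
i=18 'e': node 10→11
i=19 'a': node 11→12
i=20 'd': node 12→13  ** P3@[15:20]
i=21 'b': node 13→1 (via fail)  ** P0@[21:21]
i=22 'e': node 1→9
i=23 'e': node 9→10
i=24 'e': node 10→11
i=25 'a': node 11→12
i=26 'd': node 12→13  ** P3@[21:26]
i=27 'd': node 13→2 (via fail)
i=28 'b': node 2→1 (via fail)  ** P0@[28:28]
i=29 'c': node 1→5 (via fail)
i=30 'c': node 5→5 (via fail)
i=31 'e': node 5→0 (via fail)
i=32 'd': node 0→2
i=33 'e': node 2→3
i=34 'b': node 3→1 (via fail)  ** P0@[34:34]
i=35 'b': node 1→1 (via fail)  ** P0@[35:35]
i=36 'a': node 1→0 (via fail)
i=37 'e': node 0→0
i=38 'b': node 0→1  ** P0@[38:38]
i=39 'c': node 1→5 (via fail)
i=40 'b': node 5→1 (via fail)  ** P0@[40:40]
i=41 'e': node 1→9
i=42 'e': node 9→10
i=43 'e': node 10→11
i=44 'a': node 11→12
i=45 'd': node 12→13  ** P3@[40:45]

Matches: [[3,5],[6,1],[10,1],[13,1],[15,0],[20,3],[21,0],[26,3],[28,0],[34,0],[35,0],[38,0],[40,0],[45,3]]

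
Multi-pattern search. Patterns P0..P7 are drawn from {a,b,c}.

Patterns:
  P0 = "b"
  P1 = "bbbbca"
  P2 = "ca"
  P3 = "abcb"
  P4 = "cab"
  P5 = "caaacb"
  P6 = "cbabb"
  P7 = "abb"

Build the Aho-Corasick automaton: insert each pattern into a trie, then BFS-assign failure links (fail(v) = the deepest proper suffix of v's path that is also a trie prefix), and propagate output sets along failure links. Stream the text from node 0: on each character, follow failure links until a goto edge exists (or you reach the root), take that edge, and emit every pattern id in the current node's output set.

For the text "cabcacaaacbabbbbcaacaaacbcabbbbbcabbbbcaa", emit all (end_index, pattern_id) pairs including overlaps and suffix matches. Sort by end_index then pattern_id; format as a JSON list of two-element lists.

Build automaton:
Trie nodes:
  0='ε' goto a→9 b→1 c→7
  1='b' goto b→2  ←P0
  2='bb' goto b→3
  3='bbb' goto b→4
  4='bbbb' goto c→5
  5='bbbbc' goto a→6
  6='bbbbca' goto ·  ←P1
  7='c' goto a→8 b→18
  8='ca' goto a→14 b→13  ←P2
  9='a' goto b→10
  10='ab' goto b→22 c→11
  11='abc' goto b→12
  12='abcb' goto ·  ←P3
  13='cab' goto ·  ←P4
  14='caa' goto a→15
  15='caaa' goto c→16
  16='caaac' goto b→17
  17='caaacb' goto ·  ←P5
  18='cb' goto a→19
  19='cba' goto b→20
  20='cbab' goto b→21
  21='cbabb' goto ·  ←P6
  22='abb' goto ·  ←P7

Failure links (BFS by depth):
  n1('b'): parent n0 fail=0; on 'b' 0 → fail=0;  out {0}∪∅={0}
  n7('c'): parent n0 fail=0; on 'c' 0 → fail=0;  out ∅∪∅=∅
  n9('a'): parent n0 fail=0; on 'a' 0 → fail=0;  out ∅∪∅=∅
  n2('bb'): parent n1 fail=0; on 'b' 0 → fail=1;  out ∅∪{0}={0}
  n8('ca'): parent n7 fail=0; on 'a' 0 → fail=9;  out {2}∪∅={2}
  n10('ab'): parent n9 fail=0; on 'b' 0 → fail=1;  out ∅∪{0}={0}
  n18('cb'): parent n7 fail=0; on 'b' 0 → fail=1;  out ∅∪{0}={0}
  n3('bbb'): parent n2 fail=1; on 'b' 1 → fail=2;  out ∅∪{0}={0}
  n11('abc'): parent n10 fail=1; on 'c' 1→0 → fail=7;  out ∅∪∅=∅
  n13('cab'): parent n8 fail=9; on 'b' 9 → fail=10;  out {4}∪{0}={0,4}
  n14('caa'): parent n8 fail=9; on 'a' 9→0 → fail=9;  out ∅∪∅=∅
  n19('cba'): parent n18 fail=1; on 'a' 1→0 → fail=9;  out ∅∪∅=∅
  n22('abb'): parent n10 fail=1; on 'b' 1 → fail=2;  out {7}∪{0}={0,7}
  n4('bbbb'): parent n3 fail=2; on 'b' 2 → fail=3;  out ∅∪{0}={0}
  n12('abcb'): parent n11 fail=7; on 'b' 7 → fail=18;  out {3}∪{0}={0,3}
  n15('caaa'): parent n14 fail=9; on 'a' 9→0 → fail=9;  out ∅∪∅=∅
  n20('cbab'): parent n19 fail=9; on 'b' 9 → fail=10;  out ∅∪{0}={0}
  n5('bbbbc'): parent n4 fail=3; on 'c' 3→2→1→0 → fail=7;  out ∅∪∅=∅
  n16('caaac'): parent n15 fail=9; on 'c' 9→0 → fail=7;  out ∅∪∅=∅
  n21('cbabb'): parent n20 fail=10; on 'b' 10 → fail=22;  out {6}∪{0,7}={0,6,7}
  n6('bbbbca'): parent n5 fail=7; on 'a' 7 → fail=8;  out {1}∪{2}={1,2}
  n17('caaacb'): parent n16 fail=7; on 'b' 7 → fail=18;  out {5}∪{0}={0,5}

Text stream:
i=0 'c': node 0→7
i=1 'a': node 7→8  ** P2@[0:1]
i=2 'b': node 8→13  ** P0@[2:2],P4@[0:2]
i=3 'c': node 13→11 (fail-walked)
i=4 'a': node 11→8 (fail-walked)  ** P2@[3:4]
i=5 'c': node 8→7 (fail-walked)
i=6 'a': node 7→8  ** P2@[5:6]
i=7 'a': node 8→14
i=8 'a': node 14→15
i=9 'c': node 15→16
i=10 'b': node 16→17  ** P0@[10:10],P5@[5:10]
i=11 'a': node 17→19 (fail-walked)
i=12 'b': node 19→20  ** P0@[12:12]
i=13 'b': node 20→21  ** P0@[13:13],P6@[9:13],P7@[11:13]
i=14 'b': node 21→3 (fail-walked)  ** P0@[14:14]
i=15 'b': node 3→4  ** P0@[15:15]
i=16 'c': node 4→5
i=17 'a': node 5→6  ** P1@[12:17],P2@[16:17]
i=18 'a': node 6→14 (fail-walked)
i=19 'c': node 14→7 (fail-walked)
i=20 'a': node 7→8  ** P2@[19:20]
i=21 'a': node 8→14
i=22 'a': node 14→15
i=23 'c': node 15→16
i=24 'b': node 16→17  ** P0@[24:24],P5@[19:24]
i=25 'c': node 17→7 (fail-walked)
i=26 'a': node 7→8  ** P2@[25:26]
i=27 'b': node 8→13  ** P0@[27:27],P4@[25:27]
i=28 'b': node 13→22 (fail-walked)  ** P0@[28:28],P7@[26:28]
i=29 'b': node 22→3 (fail-walked)  ** P0@[29:29]
i=30 'b': node 3→4  ** P0@[30:30]
i=31 'b': node 4→4 (fail-walked)  ** P0@[31:31]
i=32 'c': node 4→5
i=33 'a': node 5→6  ** P1@[28:33],P2@[32:33]
i=34 'b': node 6→13 (fail-walked)  ** P0@[34:34],P4@[32:34]
i=35 'b': node 13→22 (fail-walked)  ** P0@[35:35],P7@[33:35]
i=36 'b': node 22→3 (fail-walked)  ** P0@[36:36]
i=37 'b': node 3→4  ** P0@[37:37]
i=38 'c': node 4→5
i=39 'a': node 5→6  ** P1@[34:39],P2@[38:39]
i=40 'a': node 6→14 (fail-walked)

Matches: [[1,2],[2,0],[2,4],[4,2],[6,2],[10,0],[10,5],[12,0],[13,0],[13,6],[13,7],[14,0],[15,0],[17,1],[17,2],[20,2],[24,0],[24,5],[26,2],[27,0],[27,4],[28,0],[28,7],[29,0],[30,0],[31,0],[33,1],[33,2],[34,0],[34,4],[35,0],[35,7],[36,0],[37,0],[39,1],[39,2]]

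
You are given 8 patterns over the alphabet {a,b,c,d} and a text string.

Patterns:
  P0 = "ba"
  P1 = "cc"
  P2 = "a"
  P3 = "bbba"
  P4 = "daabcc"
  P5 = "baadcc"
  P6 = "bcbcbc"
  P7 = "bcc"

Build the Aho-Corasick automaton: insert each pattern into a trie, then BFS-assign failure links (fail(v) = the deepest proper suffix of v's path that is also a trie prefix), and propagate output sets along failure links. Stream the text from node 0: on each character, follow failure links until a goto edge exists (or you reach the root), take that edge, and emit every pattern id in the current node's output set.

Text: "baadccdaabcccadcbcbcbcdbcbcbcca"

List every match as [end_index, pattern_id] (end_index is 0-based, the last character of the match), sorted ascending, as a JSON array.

Build automaton:
Trie (insert patterns):
  0='ε' goto a→5 b→1 c→3 d→9
  1='b' goto a→2 b→6 c→19
  2='ba' goto a→15  ←P0
  3='c' goto c→4
  4='cc' goto ·  ←P1
  5='a' goto ·  ←P2
  6='bb' goto b→7
  7='bbb' goto a→8
  8='bbba' goto ·  ←P3
  9='d' goto a→10
  10='da' goto a→11
  11='daa' goto b→12
  12='daab' goto c→13
  13='daabc' goto c→14
  14='daabcc' goto ·  ←P4
  15='baa' goto d→16
  16='baad' goto c→17
  17='baadc' goto c→18
  18='baadcc' goto ·  ←P5
  19='bc' goto b→20 c→24
  20='bcb' goto c→21
  21='bcbc' goto b→22
  22='bcbcb' goto c→23
  23='bcbcbc' goto ·  ←P6
  24='bcc' goto ·  ←P7

BFS fail/out derivation:
  n1('b'): parent n0 fail=0; on 'b' 0 → fail=0;  out ∅∪∅=∅
  n3('c'): parent n0 fail=0; on 'c' 0 → fail=0;  out ∅∪∅=∅
  n5('a'): parent n0 fail=0; on 'a' 0 → fail=0;  out {2}∪∅={2}
  n9('d'): parent n0 fail=0; on 'd' 0 → fail=0;  out ∅∪∅=∅
  n2('ba'): parent n1 fail=0; on 'a' 0 → fail=5;  out {0}∪{2}={0,2}
  n4('cc'): parent n3 fail=0; on 'c' 0 → fail=3;  out {1}∪∅={1}
  n6('bb'): parent n1 fail=0; on 'b' 0 → fail=1;  out ∅∪∅=∅
  n10('da'): parent n9 fail=0; on 'a' 0 → fail=5;  out ∅∪{2}={2}
  n19('bc'): parent n1 fail=0; on 'c' 0 → fail=3;  out ∅∪∅=∅
  n7('bbb'): parent n6 fail=1; on 'b' 1 → fail=6;  out ∅∪∅=∅
  n11('daa'): parent n10 fail=5; on 'a' 5→0 → fail=5;  out ∅∪{2}={2}
  n15('baa'): parent n2 fail=5; on 'a' 5→0 → fail=5;  out ∅∪{2}={2}
  n20('bcb'): parent n19 fail=3; on 'b' 3→0 → fail=1;  out ∅∪∅=∅
  n24('bcc'): parent n19 fail=3; on 'c' 3 → fail=4;  out {7}∪{1}={1,7}
  n8('bbba'): parent n7 fail=6; on 'a' 6→1 → fail=2;  out {3}∪{0,2}={0,2,3}
  n12('daab'): parent n11 fail=5; on 'b' 5→0 → fail=1;  out ∅∪∅=∅
  n16('baad'): parent n15 fail=5; on 'd' 5→0 → fail=9;  out ∅∪∅=∅
  n21('bcbc'): parent n20 fail=1; on 'c' 1 → fail=19;  out ∅∪∅=∅
  n13('daabc'): parent n12 fail=1; on 'c' 1 → fail=19;  out ∅∪∅=∅
  n17('baadc'): parent n16 fail=9; on 'c' 9→0 → fail=3;  out ∅∪∅=∅
  n22('bcbcb'): parent n21 fail=19; on 'b' 19 → fail=20;  out ∅∪∅=∅
  n14('daabcc'): parent n13 fail=19; on 'c' 19 → fail=24;  out {4}∪{1,7}={1,4,7}
  n18('baadcc'): parent n17 fail=3; on 'c' 3 → fail=4;  out {5}∪{1}={1,5}
  n23('bcbcbc'): parent n22 fail=20; on 'c' 20 → fail=21;  out {6}∪∅={6}

Scan:
pos 0 'b': at 1
pos 1 'a': at 2  emit P0@[0:1],P2@[1:1]
pos 2 'a': at 15  emit P2@[2:2]
pos 3 'd': at 16
pos 4 'c': at 17
pos 5 'c': at 18  emit P1@[4:5],P5@[0:5]
pos 6 'd': at 9 (via fail)
pos 7 'a': at 10  emit P2@[7:7]
pos 8 'a': at 11  emit P2@[8:8]
pos 9 'b': at 12
pos 10 'c': at 13
pos 11 'c': at 14  emit P1@[10:11],P4@[6:11],P7@[9:11]
pos 12 'c': at 4 (via fail)  emit P1@[11:12]
pos 13 'a': at 5 (via fail)  emit P2@[13:13]
pos 14 'd': at 9 (via fail)
pos 15 'c': at 3 (via fail)
pos 16 'b': at 1 (via fail)
pos 17 'c': at 19
pos 18 'b': at 20
pos 19 'c': at 21
pos 20 'b': at 22
pos 21 'c': at 23  emit P6@[16:21]
pos 22 'd': at 9 (via fail)
pos 23 'b': at 1 (via fail)
pos 24 'c': at 19
pos 25 'b': at 20
pos 26 'c': at 21
pos 27 'b': at 22
pos 28 'c': at 23  emit P6@[23:28]
pos 29 'c': at 24 (via fail)  emit P1@[28:29],P7@[27:29]
pos 30 'a': at 5 (via fail)  emit P2@[30:30]

Matches: [[1,0],[1,2],[2,2],[5,1],[5,5],[7,2],[8,2],[11,1],[11,4],[11,7],[12,1],[13,2],[21,6],[28,6],[29,1],[29,7],[30,2]]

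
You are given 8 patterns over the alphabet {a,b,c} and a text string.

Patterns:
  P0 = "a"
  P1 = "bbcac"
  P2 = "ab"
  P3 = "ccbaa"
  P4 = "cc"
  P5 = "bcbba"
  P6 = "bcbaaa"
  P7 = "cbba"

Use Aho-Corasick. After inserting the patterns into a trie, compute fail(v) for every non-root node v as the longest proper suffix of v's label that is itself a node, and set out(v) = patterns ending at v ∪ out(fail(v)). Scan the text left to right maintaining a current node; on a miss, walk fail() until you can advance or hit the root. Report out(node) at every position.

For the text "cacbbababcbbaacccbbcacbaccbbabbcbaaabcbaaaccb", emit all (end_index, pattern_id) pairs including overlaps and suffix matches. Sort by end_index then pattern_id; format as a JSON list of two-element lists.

Build:
Trie (insert patterns):
  0='ε' goto a→1 b→2 c→8
  1='a' goto b→7  ←P0
  2='b' goto b→3 c→13
  3='bb' goto c→4
  4='bbc' goto a→5
  5='bbca' goto c→6
  6='bbcac' goto ·  ←P1
  7='ab' goto ·  ←P2
  8='c' goto b→20 c→9
  9='cc' goto b→10  ←P4
  10='ccb' goto a→11
  11='ccba' goto a→12
  12='ccbaa' goto ·  ←P3
  13='bc' goto b→14
  14='bcb' goto a→17 b→15
  15='bcbb' goto a→16
  16='bcbba' goto ·  ←P5
  17='bcba' goto a→18
  18='bcbaa' goto a→19
  19='bcbaaa' goto ·  ←P6
  20='cb' goto b→21
  21='cbb' goto a→22
  22='cbba' goto ·  ←P7

Failure links (BFS by depth):
  n1('a'): parent n0 fail=0; on 'a' 0 → fail=0;  out {0}∪∅={0}
  n2('b'): parent n0 fail=0; on 'b' 0 → fail=0;  out ∅∪∅=∅
  n8('c'): parent n0 fail=0; on 'c' 0 → fail=0;  out ∅∪∅=∅
  n3('bb'): parent n2 fail=0; on 'b' 0 → fail=2;  out ∅∪∅=∅
  n7('ab'): parent n1 fail=0; on 'b' 0 → fail=2;  out {2}∪∅={2}
  n9('cc'): parent n8 fail=0; on 'c' 0 → fail=8;  out {4}∪∅={4}
  n13('bc'): parent n2 fail=0; on 'c' 0 → fail=8;  out ∅∪∅=∅
  n20('cb'): parent n8 fail=0; on 'b' 0 → fail=2;  out ∅∪∅=∅
  n4('bbc'): parent n3 fail=2; on 'c' 2 → fail=13;  out ∅∪∅=∅
  n10('ccb'): parent n9 fail=8; on 'b' 8 → fail=20;  out ∅∪∅=∅
  n14('bcb'): parent n13 fail=8; on 'b' 8 → fail=20;  out ∅∪∅=∅
  n21('cbb'): parent n20 fail=2; on 'b' 2 → fail=3;  out ∅∪∅=∅
  n5('bbca'): parent n4 fail=13; on 'a' 13→8→0 → fail=1;  out ∅∪{0}={0}
  n11('ccba'): parent n10 fail=20; on 'a' 20→2→0 → fail=1;  out ∅∪{0}={0}
  n15('bcbb'): parent n14 fail=20; on 'b' 20 → fail=21;  out ∅∪∅=∅
  n17('bcba'): parent n14 fail=20; on 'a' 20→2→0 → fail=1;  out ∅∪{0}={0}
  n22('cbba'): parent n21 fail=3; on 'a' 3→2→0 → fail=1;  out {7}∪{0}={0,7}
  n6('bbcac'): parent n5 fail=1; on 'c' 1→0 → fail=8;  out {1}∪∅={1}
  n12('ccbaa'): parent n11 fail=1; on 'a' 1→0 → fail=1;  out {3}∪{0}={0,3}
  n16('bcbba'): parent n15 fail=21; on 'a' 21 → fail=22;  out {5}∪{0,7}={0,5,7}
  n18('bcbaa'): parent n17 fail=1; on 'a' 1→0 → fail=1;  out ∅∪{0}={0}
  n19('bcbaaa'): parent n18 fail=1; on 'a' 1→0 → fail=1;  out {6}∪{0}={0,6}

Scan:
[0] read 'c'  n0⇒n8
[1] read 'a'  n8⇒n1 (fail-walked)  ** P0@[1:1]
[2] read 'c'  n1⇒n8 (fail-walked)
[3] read 'b'  n8⇒n20
[4] read 'b'  n20⇒n21
[5] read 'a'  n21⇒n22  ** P0@[5:5],P7@[2:5]
[6] read 'b'  n22⇒n7 (fail-walked)  ** P2@[5:6]
[7] read 'a'  n7⇒n1 (fail-walked)  ** P0@[7:7]
[8] read 'b'  n1⇒n7  ** P2@[7:8]
[9] read 'c'  n7⇒n13 (fail-walked)
[10] read 'b'  n13⇒n14
[11] read 'b'  n14⇒n15
[12] read 'a'  n15⇒n16  ** P0@[12:12],P5@[8:12],P7@[9:12]
[13] read 'a'  n16⇒n1 (fail-walked)  ** P0@[13:13]
[14] read 'c'  n1⇒n8 (fail-walked)
[15] read 'c'  n8⇒n9  ** P4@[14:15]
[16] read 'c'  n9⇒n9 (fail-walked)  ** P4@[15:16]
[17] read 'b'  n9⇒n10
[18] read 'b'  n10⇒n21 (fail-walked)
[19] read 'c'  n21⇒n4 (fail-walked)
[20] read 'a'  n4⇒n5  ** P0@[20:20]
[21] read 'c'  n5⇒n6  ** P1@[17:21]
[22] read 'b'  n6⇒n20 (fail-walked)
[23] read 'a'  n20⇒n1 (fail-walked)  ** P0@[23:23]
[24] read 'c'  n1⇒n8 (fail-walked)
[25] read 'c'  n8⇒n9  ** P4@[24:25]
[26] read 'b'  n9⇒n10
[27] read 'b'  n10⇒n21 (fail-walked)
[28] read 'a'  n21⇒n22  ** P0@[28:28],P7@[25:28]
[29] read 'b'  n22⇒n7 (fail-walked)  ** P2@[28:29]
[30] read 'b'  n7⇒n3 (fail-walked)
[31] read 'c'  n3⇒n4
[32] read 'b'  n4⇒n14 (fail-walked)
[33] read 'a'  n14⇒n17  ** P0@[33:33]
[34] read 'a'  n17⇒n18  ** P0@[34:34]
[35] read 'a'  n18⇒n19  ** P0@[35:35],P6@[30:35]
[36] read 'b'  n19⇒n7 (fail-walked)  ** P2@[35:36]
[37] read 'c'  n7⇒n13 (fail-walked)
[38] read 'b'  n13⇒n14
[39] read 'a'  n14⇒n17  ** P0@[39:39]
[40] read 'a'  n17⇒n18  ** P0@[40:40]
[41] read 'a'  n18⇒n19  ** P0@[41:41],P6@[36:41]
[42] read 'c'  n19⇒n8 (fail-walked)
[43] read 'c'  n8⇒n9  ** P4@[42:43]
[44] read 'b'  n9⇒n10

Matches: [[1,0],[5,0],[5,7],[6,2],[7,0],[8,2],[12,0],[12,5],[12,7],[13,0],[15,4],[16,4],[20,0],[21,1],[23,0],[25,4],[28,0],[28,7],[29,2],[33,0],[34,0],[35,0],[35,6],[36,2],[39,0],[40,0],[41,0],[41,6],[43,4]]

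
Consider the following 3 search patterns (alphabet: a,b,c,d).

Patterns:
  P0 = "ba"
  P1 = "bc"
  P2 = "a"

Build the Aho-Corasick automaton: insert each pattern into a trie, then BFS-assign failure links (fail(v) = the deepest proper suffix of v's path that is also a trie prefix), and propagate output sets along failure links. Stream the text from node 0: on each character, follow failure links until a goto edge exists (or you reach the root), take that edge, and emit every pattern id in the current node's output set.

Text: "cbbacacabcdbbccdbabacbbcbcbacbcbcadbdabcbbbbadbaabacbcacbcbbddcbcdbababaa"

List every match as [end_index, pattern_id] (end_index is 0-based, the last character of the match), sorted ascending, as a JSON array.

Build:
Trie nodes:
  n0 'ε': a→4 b→1
  n1 'b': a→2 c→3
  n2 'ba': ·  ←P0
  n3 'bc': ·  ←P1
  n4 'a': ·  ←P2

Failure links (BFS by depth):
  fail(1) 'b': from fail(0)=0 chase 'b': 0 ⇒ 0;  out=∅∪out(0)=∅
  fail(4) 'a': from fail(0)=0 chase 'a': 0 ⇒ 0;  out={2}∪out(0)={2}
  fail(2) 'ba': from fail(1)=0 chase 'a': 0 ⇒ 4;  out={0}∪out(4)={0,2}
  fail(3) 'bc': from fail(1)=0 chase 'c': 0 ⇒ 0;  out={1}∪out(0)={1}

Text stream:
pos 0 'c': at 0
pos 1 'b': at 1
pos 2 'b': at 1 (via fail)
pos 3 'a': at 2  ** P0@[2:3],P2@[3:3]
pos 4 'c': at 0 (via fail)
pos 5 'a': at 4  ** P2@[5:5]
pos 6 'c': at 0 (via fail)
pos 7 'a': at 4  ** P2@[7:7]
pos 8 'b': at 1 (via fail)
pos 9 'c': at 3  ** P1@[8:9]
pos 10 'd': at 0 (via fail)
pos 11 'b': at 1
pos 12 'b': at 1 (via fail)
pos 13 'c': at 3  ** P1@[12:13]
pos 14 'c': at 0 (via fail)
pos 15 'd': at 0
pos 16 'b': at 1
pos 17 'a': at 2  ** P0@[16:17],P2@[17:17]
pos 18 'b': at 1 (via fail)
pos 19 'a': at 2  ** P0@[18:19],P2@[19:19]
pos 20 'c': at 0 (via fail)
pos 21 'b': at 1
pos 22 'b': at 1 (via fail)
pos 23 'c': at 3  ** P1@[22:23]
pos 24 'b': at 1 (via fail)
pos 25 'c': at 3  ** P1@[24:25]
pos 26 'b': at 1 (via fail)
pos 27 'a': at 2  ** P0@[26:27],P2@[27:27]
pos 28 'c': at 0 (via fail)
pos 29 'b': at 1
pos 30 'c': at 3  ** P1@[29:30]
pos 31 'b': at 1 (via fail)
pos 32 'c': at 3  ** P1@[31:32]
pos 33 'a': at 4 (via fail)  ** P2@[33:33]
pos 34 'd': at 0 (via fail)
pos 35 'b': at 1
pos 36 'd': at 0 (via fail)
pos 37 'a': at 4  ** P2@[37:37]
pos 38 'b': at 1 (via fail)
pos 39 'c': at 3  ** P1@[38:39]
pos 40 'b': at 1 (via fail)
pos 41 'b': at 1 (via fail)
pos 42 'b': at 1 (via fail)
pos 43 'b': at 1 (via fail)
pos 44 'a': at 2  ** P0@[43:44],P2@[44:44]
pos 45 'd': at 0 (via fail)
pos 46 'b': at 1
pos 47 'a': at 2  ** P0@[46:47],P2@[47:47]
pos 48 'a': at 4 (via fail)  ** P2@[48:48]
pos 49 'b': at 1 (via fail)
pos 50 'a': at 2  ** P0@[49:50],P2@[50:50]
pos 51 'c': at 0 (via fail)
pos 52 'b': at 1
pos 53 'c': at 3  ** P1@[52:53]
pos 54 'a': at 4 (via fail)  ** P2@[54:54]
pos 55 'c': at 0 (via fail)
pos 56 'b': at 1
pos 57 'c': at 3  ** P1@[56:57]
pos 58 'b': at 1 (via fail)
pos 59 'b': at 1 (via fail)
pos 60 'd': at 0 (via fail)
pos 61 'd': at 0
pos 62 'c': at 0
pos 63 'b': at 1
pos 64 'c': at 3  ** P1@[63:64]
pos 65 'd': at 0 (via fail)
pos 66 'b': at 1
pos 67 'a': at 2  ** P0@[66:67],P2@[67:67]
pos 68 'b': at 1 (via fail)
pos 69 'a': at 2  ** P0@[68:69],P2@[69:69]
pos 70 'b': at 1 (via fail)
pos 71 'a': at 2  ** P0@[70:71],P2@[71:71]
pos 72 'a': at 4 (via fail)  ** P2@[72:72]

All matches (sorted): [[3,0],[3,2],[5,2],[7,2],[9,1],[13,1],[17,0],[17,2],[19,0],[19,2],[23,1],[25,1],[27,0],[27,2],[30,1],[32,1],[33,2],[37,2],[39,1],[44,0],[44,2],[47,0],[47,2],[48,2],[50,0],[50,2],[53,1],[54,2],[57,1],[64,1],[67,0],[67,2],[69,0],[69,2],[71,0],[71,2],[72,2]]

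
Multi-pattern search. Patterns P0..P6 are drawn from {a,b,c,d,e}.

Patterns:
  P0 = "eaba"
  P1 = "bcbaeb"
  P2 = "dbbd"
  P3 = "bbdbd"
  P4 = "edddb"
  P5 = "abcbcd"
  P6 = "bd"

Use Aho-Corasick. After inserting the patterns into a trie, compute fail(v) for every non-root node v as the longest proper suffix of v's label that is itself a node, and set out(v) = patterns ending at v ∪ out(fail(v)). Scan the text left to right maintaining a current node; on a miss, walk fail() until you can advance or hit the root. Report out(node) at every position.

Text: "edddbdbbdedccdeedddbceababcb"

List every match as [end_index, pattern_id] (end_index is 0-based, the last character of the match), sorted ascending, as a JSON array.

Build automaton:
Trie nodes:
  0='ε' goto a→23 b→5 d→11 e→1
  1='e' goto a→2 d→19
  2='ea' goto b→3
  3='eab' goto a→4
  4='eaba' goto ·  ←P0
  5='b' goto b→15 c→6 d→29
  6='bc' goto b→7
  7='bcb' goto a→8
  8='bcba' goto e→9
  9='bcbae' goto b→10
  10='bcbaeb' goto ·  ←P1
  11='d' goto b→12
  12='db' goto b→13
  13='dbb' goto d→14
  14='dbbd' goto ·  ←P2
  15='bb' goto d→16
  16='bbd' goto b→17
  17='bbdb' goto d→18
  18='bbdbd' goto ·  ←P3
  19='ed' goto d→20
  20='edd' goto d→21
  21='eddd' goto b→22
  22='edddb' goto ·  ←P4
  23='a' goto b→24
  24='ab' goto c→25
  25='abc' goto b→26
  26='abcb' goto c→27
  27='abcbc' goto d→28
  28='abcbcd' goto ·  ←P5
  29='bd' goto ·  ←P6

BFS fail/out derivation:
  fail(1) 'e': from fail(0)=0 chase 'e': 0 ⇒ 0;  out=∅∪out(0)=∅
  fail(5) 'b': from fail(0)=0 chase 'b': 0 ⇒ 0;  out=∅∪out(0)=∅
  fail(11) 'd': from fail(0)=0 chase 'd': 0 ⇒ 0;  out=∅∪out(0)=∅
  fail(23) 'a': from fail(0)=0 chase 'a': 0 ⇒ 0;  out=∅∪out(0)=∅
  fail(2) 'ea': from fail(1)=0 chase 'a': 0 ⇒ 23;  out=∅∪out(23)=∅
  fail(6) 'bc': from fail(5)=0 chase 'c': 0 ⇒ 0;  out=∅∪out(0)=∅
  fail(12) 'db': from fail(11)=0 chase 'b': 0 ⇒ 5;  out=∅∪out(5)=∅
  fail(15) 'bb': from fail(5)=0 chase 'b': 0 ⇒ 5;  out=∅∪out(5)=∅
  fail(19) 'ed': from fail(1)=0 chase 'd': 0 ⇒ 11;  out=∅∪out(11)=∅
  fail(24) 'ab': from fail(23)=0 chase 'b': 0 ⇒ 5;  out=∅∪out(5)=∅
  fail(29) 'bd': from fail(5)=0 chase 'd': 0 ⇒ 11;  out={6}∪out(11)={6}
  fail(3) 'eab': from fail(2)=23 chase 'b': 23 ⇒ 24;  out=∅∪out(24)=∅
  fail(7) 'bcb': from fail(6)=0 chase 'b': 0 ⇒ 5;  out=∅∪out(5)=∅
  fail(13) 'dbb': from fail(12)=5 chase 'b': 5 ⇒ 15;  out=∅∪out(15)=∅
  fail(16) 'bbd': from fail(15)=5 chase 'd': 5 ⇒ 29;  out=∅∪out(29)={6}
  fail(20) 'edd': from fail(19)=11 chase 'd': 11→0 ⇒ 11;  out=∅∪out(11)=∅
  fail(25) 'abc': from fail(24)=5 chase 'c': 5 ⇒ 6;  out=∅∪out(6)=∅
  fail(4) 'eaba': from fail(3)=24 chase 'a': 24→5→0 ⇒ 23;  out={0}∪out(23)={0}
  fail(8) 'bcba': from fail(7)=5 chase 'a': 5→0 ⇒ 23;  out=∅∪out(23)=∅
  fail(14) 'dbbd': from fail(13)=15 chase 'd': 15 ⇒ 16;  out={2}∪out(16)={2,6}
  fail(17) 'bbdb': from fail(16)=29 chase 'b': 29→11 ⇒ 12;  out=∅∪out(12)=∅
  fail(21) 'eddd': from fail(20)=11 chase 'd': 11→0 ⇒ 11;  out=∅∪out(11)=∅
  fail(26) 'abcb': from fail(25)=6 chase 'b': 6 ⇒ 7;  out=∅∪out(7)=∅
  fail(9) 'bcbae': from fail(8)=23 chase 'e': 23→0 ⇒ 1;  out=∅∪out(1)=∅
  fail(18) 'bbdbd': from fail(17)=12 chase 'd': 12→5 ⇒ 29;  out={3}∪out(29)={3,6}
  fail(22) 'edddb': from fail(21)=11 chase 'b': 11 ⇒ 12;  out={4}∪out(12)={4}
  fail(27) 'abcbc': from fail(26)=7 chase 'c': 7→5 ⇒ 6;  out=∅∪out(6)=∅
  fail(10) 'bcbaeb': from fail(9)=1 chase 'b': 1→0 ⇒ 5;  out={1}∪out(5)={1}
  fail(28) 'abcbcd': from fail(27)=6 chase 'd': 6→0 ⇒ 11;  out={5}∪out(11)={5}

Run:
pos 0 'e': at 1
pos 1 'd': at 19
pos 2 'd': at 20
pos 3 'd': at 21
pos 4 'b': at 22  → match P4@[0:4]
pos 5 'd': at 29 ·f  → match P6@[4:5]
pos 6 'b': at 12 ·f
pos 7 'b': at 13
pos 8 'd': at 14  → match P2@[5:8],P6@[7:8]
pos 9 'e': at 1 ·f
pos 10 'd': at 19
pos 11 'c': at 0 ·f
pos 12 'c': at 0
pos 13 'd': at 11
pos 14 'e': at 1 ·f
pos 15 'e': at 1 ·f
pos 16 'd': at 19
pos 17 'd': at 20
pos 18 'd': at 21
pos 19 'b': at 22  → match P4@[15:19]
pos 20 'c': at 6 ·f
pos 21 'e': at 1 ·f
pos 22 'a': at 2
pos 23 'b': at 3
pos 24 'a': at 4  → match P0@[21:24]
pos 25 'b': at 24 ·f
pos 26 'c': at 25
pos 27 'b': at 26

Result: [[4,4],[5,6],[8,2],[8,6],[19,4],[24,0]]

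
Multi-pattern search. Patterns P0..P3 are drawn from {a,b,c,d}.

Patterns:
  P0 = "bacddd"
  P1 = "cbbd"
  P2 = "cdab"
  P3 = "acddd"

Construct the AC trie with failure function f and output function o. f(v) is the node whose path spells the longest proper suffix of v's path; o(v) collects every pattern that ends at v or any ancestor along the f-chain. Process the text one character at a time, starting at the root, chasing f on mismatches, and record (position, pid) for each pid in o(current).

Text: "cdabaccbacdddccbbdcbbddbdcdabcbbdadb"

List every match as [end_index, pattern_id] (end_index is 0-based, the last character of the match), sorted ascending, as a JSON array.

Build:
Trie nodes:
  n0 'ε': a→14 b→1 c→7
  n1 'b': a→2
  n2 'ba': c→3
  n3 'bac': d→4
  n4 'bacd': d→5
  n5 'bacdd': d→6
  n6 'bacddd': ·  ←P0
  n7 'c': b→8 d→11
  n8 'cb': b→9
  n9 'cbb': d→10
  n10 'cbbd': ·  ←P1
  n11 'cd': a→12
  n12 'cda': b→13
  n13 'cdab': ·  ←P2
  n14 'a': c→15
  n15 'ac': d→16
  n16 'acd': d→17
  n17 'acdd': d→18
  n18 'acddd': ·  ←P3

Failure links (BFS by depth):
  fail(1) 'b': from fail(0)=0 chase 'b': 0 ⇒ 0;  out=∅∪out(0)=∅
  fail(7) 'c': from fail(0)=0 chase 'c': 0 ⇒ 0;  out=∅∪out(0)=∅
  fail(14) 'a': from fail(0)=0 chase 'a': 0 ⇒ 0;  out=∅∪out(0)=∅
  fail(2) 'ba': from fail(1)=0 chase 'a': 0 ⇒ 14;  out=∅∪out(14)=∅
  fail(8) 'cb': from fail(7)=0 chase 'b': 0 ⇒ 1;  out=∅∪out(1)=∅
  fail(11) 'cd': from fail(7)=0 chase 'd': 0 ⇒ 0;  out=∅∪out(0)=∅
  fail(15) 'ac': from fail(14)=0 chase 'c': 0 ⇒ 7;  out=∅∪out(7)=∅
  fail(3) 'bac': from fail(2)=14 chase 'c': 14 ⇒ 15;  out=∅∪out(15)=∅
  fail(9) 'cbb': from fail(8)=1 chase 'b': 1→0 ⇒ 1;  out=∅∪out(1)=∅
  fail(12) 'cda': from fail(11)=0 chase 'a': 0 ⇒ 14;  out=∅∪out(14)=∅
  fail(16) 'acd': from fail(15)=7 chase 'd': 7 ⇒ 11;  out=∅∪out(11)=∅
  fail(4) 'bacd': from fail(3)=15 chase 'd': 15 ⇒ 16;  out=∅∪out(16)=∅
  fail(10) 'cbbd': from fail(9)=1 chase 'd': 1→0 ⇒ 0;  out={1}∪out(0)={1}
  fail(13) 'cdab': from fail(12)=14 chase 'b': 14→0 ⇒ 1;  out={2}∪out(1)={2}
  fail(17) 'acdd': from fail(16)=11 chase 'd': 11→0 ⇒ 0;  out=∅∪out(0)=∅
  fail(5) 'bacdd': from fail(4)=16 chase 'd': 16 ⇒ 17;  out=∅∪out(17)=∅
  fail(18) 'acddd': from fail(17)=0 chase 'd': 0 ⇒ 0;  out={3}∪out(0)={3}
  fail(6) 'bacddd': from fail(5)=17 chase 'd': 17 ⇒ 18;  out={0}∪out(18)={0,3}

Text stream:
pos 0 'c': at 7
pos 1 'd': at 11
pos 2 'a': at 12
pos 3 'b': at 13  ** P2@[0:3]
pos 4 'a': at 2 (via fail)
pos 5 'c': at 3
pos 6 'c': at 7 (via fail)
pos 7 'b': at 8
pos 8 'a': at 2 (via fail)
pos 9 'c': at 3
pos 10 'd': at 4
pos 11 'd': at 5
pos 12 'd': at 6  ** P0@[7:12],P3@[8:12]
pos 13 'c': at 7 (via fail)
pos 14 'c': at 7 (via fail)
pos 15 'b': at 8
pos 16 'b': at 9
pos 17 'd': at 10  ** P1@[14:17]
pos 18 'c': at 7 (via fail)
pos 19 'b': at 8
pos 20 'b': at 9
pos 21 'd': at 10  ** P1@[18:21]
pos 22 'd': at 0 (via fail)
pos 23 'b': at 1
pos 24 'd': at 0 (via fail)
pos 25 'c': at 7
pos 26 'd': at 11
pos 27 'a': at 12
pos 28 'b': at 13  ** P2@[25:28]
pos 29 'c': at 7 (via fail)
pos 30 'b': at 8
pos 31 'b': at 9
pos 32 'd': at 10  ** P1@[29:32]
pos 33 'a': at 14 (via fail)
pos 34 'd': at 0 (via fail)
pos 35 'b': at 1

Matches: [[3,2],[12,0],[12,3],[17,1],[21,1],[28,2],[32,1]]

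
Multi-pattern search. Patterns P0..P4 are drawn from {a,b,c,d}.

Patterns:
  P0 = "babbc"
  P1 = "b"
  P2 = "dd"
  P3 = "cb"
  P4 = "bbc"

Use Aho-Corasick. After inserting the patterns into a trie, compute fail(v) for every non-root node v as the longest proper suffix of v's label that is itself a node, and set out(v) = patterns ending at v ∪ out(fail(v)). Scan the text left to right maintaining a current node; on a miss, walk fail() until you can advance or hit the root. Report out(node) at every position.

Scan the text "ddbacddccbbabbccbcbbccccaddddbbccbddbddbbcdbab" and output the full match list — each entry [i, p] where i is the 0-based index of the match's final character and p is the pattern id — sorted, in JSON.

Construct AC machine:
Trie (insert patterns):
  n0 'ε': b→1 c→8 d→6
  n1 'b': a→2 b→10  ←P1
  n2 'ba': b→3
  n3 'bab': b→4
  n4 'babb': c→5
  n5 'babbc': ·  ←P0
  n6 'd': d→7
  n7 'dd': ·  ←P2
  n8 'c': b→9
  n9 'cb': ·  ←P3
  n10 'bb': c→11
  n11 'bbc': ·  ←P4

Failure links (BFS by depth):
  fail(1) 'b': from fail(0)=0 chase 'b': 0 ⇒ 0;  out={1}∪out(0)={1}
  fail(6) 'd': from fail(0)=0 chase 'd': 0 ⇒ 0;  out=∅∪out(0)=∅
  fail(8) 'c': from fail(0)=0 chase 'c': 0 ⇒ 0;  out=∅∪out(0)=∅
  fail(2) 'ba': from fail(1)=0 chase 'a': 0 ⇒ 0;  out=∅∪out(0)=∅
  fail(7) 'dd': from fail(6)=0 chase 'd': 0 ⇒ 6;  out={2}∪out(6)={2}
  fail(9) 'cb': from fail(8)=0 chase 'b': 0 ⇒ 1;  out={3}∪out(1)={1,3}
  fail(10) 'bb': from fail(1)=0 chase 'b': 0 ⇒ 1;  out=∅∪out(1)={1}
  fail(3) 'bab': from fail(2)=0 chase 'b': 0 ⇒ 1;  out=∅∪out(1)={1}
  fail(11) 'bbc': from fail(10)=1 chase 'c': 1→0 ⇒ 8;  out={4}∪out(8)={4}
  fail(4) 'babb': from fail(3)=1 chase 'b': 1 ⇒ 10;  out=∅∪out(10)={1}
  fail(5) 'babbc': from fail(4)=10 chase 'c': 10 ⇒ 11;  out={0}∪out(11)={0,4}

Text stream:
pos 0 'd': at 6
pos 1 'd': at 7  → match P2@[0:1]
pos 2 'b': at 1 (via fail)  → match P1@[2:2]
pos 3 'a': at 2
pos 4 'c': at 8 (via fail)
pos 5 'd': at 6 (via fail)
pos 6 'd': at 7  → match P2@[5:6]
pos 7 'c': at 8 (via fail)
pos 8 'c': at 8 (via fail)
pos 9 'b': at 9  → match P1@[9:9],P3@[8:9]
pos 10 'b': at 10 (via fail)  → match P1@[10:10]
pos 11 'a': at 2 (via fail)
pos 12 'b': at 3  → match P1@[12:12]
pos 13 'b': at 4  → match P1@[13:13]
pos 14 'c': at 5  → match P0@[10:14],P4@[12:14]
pos 15 'c': at 8 (via fail)
pos 16 'b': at 9  → match P1@[16:16],P3@[15:16]
pos 17 'c': at 8 (via fail)
pos 18 'b': at 9  → match P1@[18:18],P3@[17:18]
pos 19 'b': at 10 (via fail)  → match P1@[19:19]
pos 20 'c': at 11  → match P4@[18:20]
pos 21 'c': at 8 (via fail)
pos 22 'c': at 8 (via fail)
pos 23 'c': at 8 (via fail)
pos 24 'a': at 0 (via fail)
pos 25 'd': at 6
pos 26 'd': at 7  → match P2@[25:26]
pos 27 'd': at 7 (via fail)  → match P2@[26:27]
pos 28 'd': at 7 (via fail)  → match P2@[27:28]
pos 29 'b': at 1 (via fail)  → match P1@[29:29]
pos 30 'b': at 10  → match P1@[30:30]
pos 31 'c': at 11  → match P4@[29:31]
pos 32 'c': at 8 (via fail)
pos 33 'b': at 9  → match P1@[33:33],P3@[32:33]
pos 34 'd': at 6 (via fail)
pos 35 'd': at 7  → match P2@[34:35]
pos 36 'b': at 1 (via fail)  → match P1@[36:36]
pos 37 'd': at 6 (via fail)
pos 38 'd': at 7  → match P2@[37:38]
pos 39 'b': at 1 (via fail)  → match P1@[39:39]
pos 40 'b': at 10  → match P1@[40:40]
pos 41 'c': at 11  → match P4@[39:41]
pos 42 'd': at 6 (via fail)
pos 43 'b': at 1 (via fail)  → match P1@[43:43]
pos 44 'a': at 2
pos 45 'b': at 3  → match P1@[45:45]

All matches (sorted): [[1,2],[2,1],[6,2],[9,1],[9,3],[10,1],[12,1],[13,1],[14,0],[14,4],[16,1],[16,3],[18,1],[18,3],[19,1],[20,4],[26,2],[27,2],[28,2],[29,1],[30,1],[31,4],[33,1],[33,3],[35,2],[36,1],[38,2],[39,1],[40,1],[41,4],[43,1],[45,1]]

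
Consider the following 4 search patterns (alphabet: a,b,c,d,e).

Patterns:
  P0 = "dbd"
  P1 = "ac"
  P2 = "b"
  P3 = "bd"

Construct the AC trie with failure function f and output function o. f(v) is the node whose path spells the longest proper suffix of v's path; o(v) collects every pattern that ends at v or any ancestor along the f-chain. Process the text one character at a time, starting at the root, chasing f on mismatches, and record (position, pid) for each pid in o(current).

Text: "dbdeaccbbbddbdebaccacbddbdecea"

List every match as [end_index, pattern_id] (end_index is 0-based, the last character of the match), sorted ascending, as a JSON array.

Build automaton:
Trie nodes:
  0='ε' goto a→4 b→6 d→1
  1='d' goto b→2
  2='db' goto d→3
  3='dbd' goto ·  [P0 ends]
  4='a' goto c→5
  5='ac' goto ·  [P1 ends]
  6='b' goto d→7  [P2 ends]
  7='bd' goto ·  [P3 ends]

BFS fail/out derivation:
  fail(1) 'd': from fail(0)=0 chase 'd': 0 ⇒ 0;  out=∅∪out(0)=∅
  fail(4) 'a': from fail(0)=0 chase 'a': 0 ⇒ 0;  out=∅∪out(0)=∅
  fail(6) 'b': from fail(0)=0 chase 'b': 0 ⇒ 0;  out={2}∪out(0)={2}
  fail(2) 'db': from fail(1)=0 chase 'b': 0 ⇒ 6;  out=∅∪out(6)={2}
  fail(5) 'ac': from fail(4)=0 chase 'c': 0 ⇒ 0;  out={1}∪out(0)={1}
  fail(7) 'bd': from fail(6)=0 chase 'd': 0 ⇒ 1;  out={3}∪out(1)={3}
  fail(3) 'dbd': from fail(2)=6 chase 'd': 6 ⇒ 7;  out={0}∪out(7)={0,3}

Text stream:
pos 0 'd': at 1
pos 1 'b': at 2  → match P2@[1:1]
pos 2 'd': at 3  → match P0@[0:2],P3@[1:2]
pos 3 'e': at 0 (fail-walked)
pos 4 'a': at 4
pos 5 'c': at 5  → match P1@[4:5]
pos 6 'c': at 0 (fail-walked)
pos 7 'b': at 6  → match P2@[7:7]
pos 8 'b': at 6 (fail-walked)  → match P2@[8:8]
pos 9 'b': at 6 (fail-walked)  → match P2@[9:9]
pos 10 'd': at 7  → match P3@[9:10]
pos 11 'd': at 1 (fail-walked)
pos 12 'b': at 2  → match P2@[12:12]
pos 13 'd': at 3  → match P0@[11:13],P3@[12:13]
pos 14 'e': at 0 (fail-walked)
pos 15 'b': at 6  → match P2@[15:15]
pos 16 'a': at 4 (fail-walked)
pos 17 'c': at 5  → match P1@[16:17]
pos 18 'c': at 0 (fail-walked)
pos 19 'a': at 4
pos 20 'c': at 5  → match P1@[19:20]
pos 21 'b': at 6 (fail-walked)  → match P2@[21:21]
pos 22 'd': at 7  → match P3@[21:22]
pos 23 'd': at 1 (fail-walked)
pos 24 'b': at 2  → match P2@[24:24]
pos 25 'd': at 3  → match P0@[23:25],P3@[24:25]
pos 26 'e': at 0 (fail-walked)
pos 27 'c': at 0
pos 28 'e': at 0
pos 29 'a': at 4

Matches: [[1,2],[2,0],[2,3],[5,1],[7,2],[8,2],[9,2],[10,3],[12,2],[13,0],[13,3],[15,2],[17,1],[20,1],[21,2],[22,3],[24,2],[25,0],[25,3]]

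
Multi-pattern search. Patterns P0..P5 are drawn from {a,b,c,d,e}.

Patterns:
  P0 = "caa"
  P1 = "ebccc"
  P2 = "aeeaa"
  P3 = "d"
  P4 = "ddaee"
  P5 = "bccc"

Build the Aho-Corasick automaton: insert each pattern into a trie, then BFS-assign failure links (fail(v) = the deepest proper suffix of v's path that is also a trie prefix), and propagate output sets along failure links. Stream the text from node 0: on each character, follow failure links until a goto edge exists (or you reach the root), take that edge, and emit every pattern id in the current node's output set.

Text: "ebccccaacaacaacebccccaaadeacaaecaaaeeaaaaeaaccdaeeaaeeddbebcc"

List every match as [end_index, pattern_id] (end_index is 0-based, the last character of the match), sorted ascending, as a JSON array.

Build:
Trie nodes:
  n0 'ε': a→9 b→19 c→1 d→14 e→4
  n1 'c': a→2
  n2 'ca': a→3
  n3 'caa': ·  ←P0
  n4 'e': b→5
  n5 'eb': c→6
  n6 'ebc': c→7
  n7 'ebcc': c→8
  n8 'ebccc': ·  ←P1
  n9 'a': e→10
  n10 'ae': e→11
  n11 'aee': a→12
  n12 'aeea': a→13
  n13 'aeeaa': ·  ←P2
  n14 'd': d→15  ←P3
  n15 'dd': a→16
  n16 'dda': e→17
  n17 'ddae': e→18
  n18 'ddaee': ·  ←P4
  n19 'b': c→20
  n20 'bc': c→21
  n21 'bcc': c→22
  n22 'bccc': ·  ←P5

BFS fail/out derivation:
  n1('c'): parent n0 fail=0; on 'c' 0 → fail=0;  out ∅∪∅=∅
  n4('e'): parent n0 fail=0; on 'e' 0 → fail=0;  out ∅∪∅=∅
  n9('a'): parent n0 fail=0; on 'a' 0 → fail=0;  out ∅∪∅=∅
  n14('d'): parent n0 fail=0; on 'd' 0 → fail=0;  out {3}∪∅={3}
  n19('b'): parent n0 fail=0; on 'b' 0 → fail=0;  out ∅∪∅=∅
  n2('ca'): parent n1 fail=0; on 'a' 0 → fail=9;  out ∅∪∅=∅
  n5('eb'): parent n4 fail=0; on 'b' 0 → fail=19;  out ∅∪∅=∅
  n10('ae'): parent n9 fail=0; on 'e' 0 → fail=4;  out ∅∪∅=∅
  n15('dd'): parent n14 fail=0; on 'd' 0 → fail=14;  out ∅∪{3}={3}
  n20('bc'): parent n19 fail=0; on 'c' 0 → fail=1;  out ∅∪∅=∅
  n3('caa'): parent n2 fail=9; on 'a' 9→0 → fail=9;  out {0}∪∅={0}
  n6('ebc'): parent n5 fail=19; on 'c' 19 → fail=20;  out ∅∪∅=∅
  n11('aee'): parent n10 fail=4; on 'e' 4→0 → fail=4;  out ∅∪∅=∅
  n16('dda'): parent n15 fail=14; on 'a' 14→0 → fail=9;  out ∅∪∅=∅
  n21('bcc'): parent n20 fail=1; on 'c' 1→0 → fail=1;  out ∅∪∅=∅
  n7('ebcc'): parent n6 fail=20; on 'c' 20 → fail=21;  out ∅∪∅=∅
  n12('aeea'): parent n11 fail=4; on 'a' 4→0 → fail=9;  out ∅∪∅=∅
  n17('ddae'): parent n16 fail=9; on 'e' 9 → fail=10;  out ∅∪∅=∅
  n22('bccc'): parent n21 fail=1; on 'c' 1→0 → fail=1;  out {5}∪∅={5}
  n8('ebccc'): parent n7 fail=21; on 'c' 21 → fail=22;  out {1}∪{5}={1,5}
  n13('aeeaa'): parent n12 fail=9; on 'a' 9→0 → fail=9;  out {2}∪∅={2}
  n18('ddaee'): parent n17 fail=10; on 'e' 10 → fail=11;  out {4}∪∅={4}

Text stream:
[0] read 'e'  n0⇒n4
[1] read 'b'  n4⇒n5
[2] read 'c'  n5⇒n6
[3] read 'c'  n6⇒n7
[4] read 'c'  n7⇒n8  ** P1@[0:4],P5@[1:4]
[5] read 'c'  n8⇒n1 ·f
[6] read 'a'  n1⇒n2
[7] read 'a'  n2⇒n3  ** P0@[5:7]
[8] read 'c'  n3⇒n1 ·f
[9] read 'a'  n1⇒n2
[10] read 'a'  n2⇒n3  ** P0@[8:10]
[11] read 'c'  n3⇒n1 ·f
[12] read 'a'  n1⇒n2
[13] read 'a'  n2⇒n3  ** P0@[11:13]
[14] read 'c'  n3⇒n1 ·f
[15] read 'e'  n1⇒n4 ·f
[16] read 'b'  n4⇒n5
[17] read 'c'  n5⇒n6
[18] read 'c'  n6⇒n7
[19] read 'c'  n7⇒n8  ** P1@[15:19],P5@[16:19]
[20] read 'c'  n8⇒n1 ·f
[21] read 'a'  n1⇒n2
[22] read 'a'  n2⇒n3  ** P0@[20:22]
[23] read 'a'  n3⇒n9 ·f
[24] read 'd'  n9⇒n14 ·f  ** P3@[24:24]
[25] read 'e'  n14⇒n4 ·f
[26] read 'a'  n4⇒n9 ·f
[27] read 'c'  n9⇒n1 ·f
[28] read 'a'  n1⇒n2
[29] read 'a'  n2⇒n3  ** P0@[27:29]
[30] read 'e'  n3⇒n10 ·f
[31] read 'c'  n10⇒n1 ·f
[32] read 'a'  n1⇒n2
[33] read 'a'  n2⇒n3  ** P0@[31:33]
[34] read 'a'  n3⇒n9 ·f
[35] read 'e'  n9⇒n10
[36] read 'e'  n10⇒n11
[37] read 'a'  n11⇒n12
[38] read 'a'  n12⇒n13  ** P2@[34:38]
[39] read 'a'  n13⇒n9 ·f
[40] read 'a'  n9⇒n9 ·f
[41] read 'e'  n9⇒n10
[42] read 'a'  n10⇒n9 ·f
[43] read 'a'  n9⇒n9 ·f
[44] read 'c'  n9⇒n1 ·f
[45] read 'c'  n1⇒n1 ·f
[46] read 'd'  n1⇒n14 ·f  ** P3@[46:46]
[47] read 'a'  n14⇒n9 ·f
[48] read 'e'  n9⇒n10
[49] read 'e'  n10⇒n11
[50] read 'a'  n11⇒n12
[51] read 'a'  n12⇒n13  ** P2@[47:51]
[52] read 'e'  n13⇒n10 ·f
[53] read 'e'  n10⇒n11
[54] read 'd'  n11⇒n14 ·f  ** P3@[54:54]
[55] read 'd'  n14⇒n15  ** P3@[55:55]
[56] read 'b'  n15⇒n19 ·f
[57] read 'e'  n19⇒n4 ·f
[58] read 'b'  n4⇒n5
[59] read 'c'  n5⇒n6
[60] read 'c'  n6⇒n7

All matches (sorted): [[4,1],[4,5],[7,0],[10,0],[13,0],[19,1],[19,5],[22,0],[24,3],[29,0],[33,0],[38,2],[46,3],[51,2],[54,3],[55,3]]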